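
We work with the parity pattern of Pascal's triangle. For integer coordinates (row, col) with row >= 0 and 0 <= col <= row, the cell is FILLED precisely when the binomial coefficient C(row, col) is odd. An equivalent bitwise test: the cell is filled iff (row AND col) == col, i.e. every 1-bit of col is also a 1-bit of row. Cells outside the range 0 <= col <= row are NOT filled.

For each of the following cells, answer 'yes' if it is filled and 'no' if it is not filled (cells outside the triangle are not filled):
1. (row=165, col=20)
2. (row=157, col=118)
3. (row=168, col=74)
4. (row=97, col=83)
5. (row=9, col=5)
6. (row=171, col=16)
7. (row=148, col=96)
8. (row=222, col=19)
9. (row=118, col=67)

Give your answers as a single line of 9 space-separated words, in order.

(165,20): row=0b10100101, col=0b10100, row AND col = 0b100 = 4; 4 != 20 -> empty
(157,118): row=0b10011101, col=0b1110110, row AND col = 0b10100 = 20; 20 != 118 -> empty
(168,74): row=0b10101000, col=0b1001010, row AND col = 0b1000 = 8; 8 != 74 -> empty
(97,83): row=0b1100001, col=0b1010011, row AND col = 0b1000001 = 65; 65 != 83 -> empty
(9,5): row=0b1001, col=0b101, row AND col = 0b1 = 1; 1 != 5 -> empty
(171,16): row=0b10101011, col=0b10000, row AND col = 0b0 = 0; 0 != 16 -> empty
(148,96): row=0b10010100, col=0b1100000, row AND col = 0b0 = 0; 0 != 96 -> empty
(222,19): row=0b11011110, col=0b10011, row AND col = 0b10010 = 18; 18 != 19 -> empty
(118,67): row=0b1110110, col=0b1000011, row AND col = 0b1000010 = 66; 66 != 67 -> empty

Answer: no no no no no no no no no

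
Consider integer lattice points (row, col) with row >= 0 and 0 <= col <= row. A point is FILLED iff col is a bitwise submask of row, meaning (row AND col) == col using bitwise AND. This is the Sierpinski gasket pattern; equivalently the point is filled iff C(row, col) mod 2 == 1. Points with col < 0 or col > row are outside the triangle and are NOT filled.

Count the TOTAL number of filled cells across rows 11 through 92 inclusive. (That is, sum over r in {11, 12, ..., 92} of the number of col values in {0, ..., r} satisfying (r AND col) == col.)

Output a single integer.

Answer: 1050

Derivation:
r11=1011 pc3: +8 =8
r12=1100 pc2: +4 =12
r13=1101 pc3: +8 =20
r14=1110 pc3: +8 =28
r15=1111 pc4: +16 =44
r16=10000 pc1: +2 =46
r17=10001 pc2: +4 =50
r18=10010 pc2: +4 =54
r19=10011 pc3: +8 =62
r20=10100 pc2: +4 =66
r21=10101 pc3: +8 =74
r22=10110 pc3: +8 =82
r23=10111 pc4: +16 =98
r24=11000 pc2: +4 =102
r25=11001 pc3: +8 =110
r26=11010 pc3: +8 =118
r27=11011 pc4: +16 =134
r28=11100 pc3: +8 =142
r29=11101 pc4: +16 =158
r30=11110 pc4: +16 =174
r31=11111 pc5: +32 =206
r32=100000 pc1: +2 =208
r33=100001 pc2: +4 =212
r34=100010 pc2: +4 =216
r35=100011 pc3: +8 =224
r36=100100 pc2: +4 =228
r37=100101 pc3: +8 =236
r38=100110 pc3: +8 =244
r39=100111 pc4: +16 =260
r40=101000 pc2: +4 =264
r41=101001 pc3: +8 =272
r42=101010 pc3: +8 =280
r43=101011 pc4: +16 =296
r44=101100 pc3: +8 =304
r45=101101 pc4: +16 =320
r46=101110 pc4: +16 =336
r47=101111 pc5: +32 =368
r48=110000 pc2: +4 =372
r49=110001 pc3: +8 =380
r50=110010 pc3: +8 =388
r51=110011 pc4: +16 =404
r52=110100 pc3: +8 =412
r53=110101 pc4: +16 =428
r54=110110 pc4: +16 =444
r55=110111 pc5: +32 =476
r56=111000 pc3: +8 =484
r57=111001 pc4: +16 =500
r58=111010 pc4: +16 =516
r59=111011 pc5: +32 =548
r60=111100 pc4: +16 =564
r61=111101 pc5: +32 =596
r62=111110 pc5: +32 =628
r63=111111 pc6: +64 =692
r64=1000000 pc1: +2 =694
r65=1000001 pc2: +4 =698
r66=1000010 pc2: +4 =702
r67=1000011 pc3: +8 =710
r68=1000100 pc2: +4 =714
r69=1000101 pc3: +8 =722
r70=1000110 pc3: +8 =730
r71=1000111 pc4: +16 =746
r72=1001000 pc2: +4 =750
r73=1001001 pc3: +8 =758
r74=1001010 pc3: +8 =766
r75=1001011 pc4: +16 =782
r76=1001100 pc3: +8 =790
r77=1001101 pc4: +16 =806
r78=1001110 pc4: +16 =822
r79=1001111 pc5: +32 =854
r80=1010000 pc2: +4 =858
r81=1010001 pc3: +8 =866
r82=1010010 pc3: +8 =874
r83=1010011 pc4: +16 =890
r84=1010100 pc3: +8 =898
r85=1010101 pc4: +16 =914
r86=1010110 pc4: +16 =930
r87=1010111 pc5: +32 =962
r88=1011000 pc3: +8 =970
r89=1011001 pc4: +16 =986
r90=1011010 pc4: +16 =1002
r91=1011011 pc5: +32 =1034
r92=1011100 pc4: +16 =1050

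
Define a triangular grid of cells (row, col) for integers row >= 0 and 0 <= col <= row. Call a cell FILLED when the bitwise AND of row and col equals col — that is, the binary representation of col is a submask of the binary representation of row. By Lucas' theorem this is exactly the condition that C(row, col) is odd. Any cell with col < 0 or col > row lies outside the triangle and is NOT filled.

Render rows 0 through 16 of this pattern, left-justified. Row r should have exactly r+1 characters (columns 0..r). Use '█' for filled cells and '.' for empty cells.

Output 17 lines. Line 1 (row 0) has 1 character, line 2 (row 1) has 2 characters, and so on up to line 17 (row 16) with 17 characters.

Answer: █
██
█.█
████
█...█
██..██
█.█.█.█
████████
█.......█
██......██
█.█.....█.█
████....████
█...█...█...█
██..██..██..██
█.█.█.█.█.█.█.█
████████████████
█...............█

Derivation:
r0=0: █
r1=1: ██
r2=10: █.█
r3=11: ████
r4=100: █...█
r5=101: ██..██
r6=110: █.█.█.█
r7=111: ████████
r8=1000: █.......█
r9=1001: ██......██
r10=1010: █.█.....█.█
r11=1011: ████....████
r12=1100: █...█...█...█
r13=1101: ██..██..██..██
r14=1110: █.█.█.█.█.█.█.█
r15=1111: ████████████████
r16=10000: █...............█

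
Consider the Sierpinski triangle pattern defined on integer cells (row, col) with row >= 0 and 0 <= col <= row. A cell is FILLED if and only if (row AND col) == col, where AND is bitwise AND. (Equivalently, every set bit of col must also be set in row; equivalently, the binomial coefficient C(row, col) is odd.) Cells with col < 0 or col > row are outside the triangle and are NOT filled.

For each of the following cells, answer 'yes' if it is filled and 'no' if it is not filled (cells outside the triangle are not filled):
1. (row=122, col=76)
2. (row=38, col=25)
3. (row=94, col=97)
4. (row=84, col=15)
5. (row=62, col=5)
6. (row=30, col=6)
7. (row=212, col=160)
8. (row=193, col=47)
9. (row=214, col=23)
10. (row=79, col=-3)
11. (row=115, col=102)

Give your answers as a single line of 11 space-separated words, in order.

Answer: no no no no no yes no no no no no

Derivation:
(122,76): row=0b1111010, col=0b1001100, row AND col = 0b1001000 = 72; 72 != 76 -> empty
(38,25): row=0b100110, col=0b11001, row AND col = 0b0 = 0; 0 != 25 -> empty
(94,97): col outside [0, 94] -> not filled
(84,15): row=0b1010100, col=0b1111, row AND col = 0b100 = 4; 4 != 15 -> empty
(62,5): row=0b111110, col=0b101, row AND col = 0b100 = 4; 4 != 5 -> empty
(30,6): row=0b11110, col=0b110, row AND col = 0b110 = 6; 6 == 6 -> filled
(212,160): row=0b11010100, col=0b10100000, row AND col = 0b10000000 = 128; 128 != 160 -> empty
(193,47): row=0b11000001, col=0b101111, row AND col = 0b1 = 1; 1 != 47 -> empty
(214,23): row=0b11010110, col=0b10111, row AND col = 0b10110 = 22; 22 != 23 -> empty
(79,-3): col outside [0, 79] -> not filled
(115,102): row=0b1110011, col=0b1100110, row AND col = 0b1100010 = 98; 98 != 102 -> empty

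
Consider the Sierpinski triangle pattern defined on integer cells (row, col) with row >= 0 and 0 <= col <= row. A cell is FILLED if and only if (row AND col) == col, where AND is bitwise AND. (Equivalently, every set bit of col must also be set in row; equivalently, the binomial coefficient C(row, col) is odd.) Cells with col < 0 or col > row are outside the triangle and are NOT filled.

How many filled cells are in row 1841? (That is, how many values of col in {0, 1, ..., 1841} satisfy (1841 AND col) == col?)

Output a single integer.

Answer: 64

Derivation:
1841 in binary = 11100110001
popcount(1841) = number of 1-bits in 11100110001 = 6
A col c satisfies (1841 AND c) == c iff every set bit of c is also set in 1841; each of the 6 set bits of 1841 can independently be on or off in c.
count = 2^6 = 64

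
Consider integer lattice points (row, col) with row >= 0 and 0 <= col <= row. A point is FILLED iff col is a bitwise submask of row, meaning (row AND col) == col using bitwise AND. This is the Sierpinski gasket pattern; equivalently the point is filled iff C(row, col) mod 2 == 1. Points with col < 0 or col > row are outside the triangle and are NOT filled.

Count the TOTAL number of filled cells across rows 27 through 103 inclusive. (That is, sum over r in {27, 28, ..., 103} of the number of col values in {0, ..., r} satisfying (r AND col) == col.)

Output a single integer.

r27=11011 pc4: +16 =16
r28=11100 pc3: +8 =24
r29=11101 pc4: +16 =40
r30=11110 pc4: +16 =56
r31=11111 pc5: +32 =88
r32=100000 pc1: +2 =90
r33=100001 pc2: +4 =94
r34=100010 pc2: +4 =98
r35=100011 pc3: +8 =106
r36=100100 pc2: +4 =110
r37=100101 pc3: +8 =118
r38=100110 pc3: +8 =126
r39=100111 pc4: +16 =142
r40=101000 pc2: +4 =146
r41=101001 pc3: +8 =154
r42=101010 pc3: +8 =162
r43=101011 pc4: +16 =178
r44=101100 pc3: +8 =186
r45=101101 pc4: +16 =202
r46=101110 pc4: +16 =218
r47=101111 pc5: +32 =250
r48=110000 pc2: +4 =254
r49=110001 pc3: +8 =262
r50=110010 pc3: +8 =270
r51=110011 pc4: +16 =286
r52=110100 pc3: +8 =294
r53=110101 pc4: +16 =310
r54=110110 pc4: +16 =326
r55=110111 pc5: +32 =358
r56=111000 pc3: +8 =366
r57=111001 pc4: +16 =382
r58=111010 pc4: +16 =398
r59=111011 pc5: +32 =430
r60=111100 pc4: +16 =446
r61=111101 pc5: +32 =478
r62=111110 pc5: +32 =510
r63=111111 pc6: +64 =574
r64=1000000 pc1: +2 =576
r65=1000001 pc2: +4 =580
r66=1000010 pc2: +4 =584
r67=1000011 pc3: +8 =592
r68=1000100 pc2: +4 =596
r69=1000101 pc3: +8 =604
r70=1000110 pc3: +8 =612
r71=1000111 pc4: +16 =628
r72=1001000 pc2: +4 =632
r73=1001001 pc3: +8 =640
r74=1001010 pc3: +8 =648
r75=1001011 pc4: +16 =664
r76=1001100 pc3: +8 =672
r77=1001101 pc4: +16 =688
r78=1001110 pc4: +16 =704
r79=1001111 pc5: +32 =736
r80=1010000 pc2: +4 =740
r81=1010001 pc3: +8 =748
r82=1010010 pc3: +8 =756
r83=1010011 pc4: +16 =772
r84=1010100 pc3: +8 =780
r85=1010101 pc4: +16 =796
r86=1010110 pc4: +16 =812
r87=1010111 pc5: +32 =844
r88=1011000 pc3: +8 =852
r89=1011001 pc4: +16 =868
r90=1011010 pc4: +16 =884
r91=1011011 pc5: +32 =916
r92=1011100 pc4: +16 =932
r93=1011101 pc5: +32 =964
r94=1011110 pc5: +32 =996
r95=1011111 pc6: +64 =1060
r96=1100000 pc2: +4 =1064
r97=1100001 pc3: +8 =1072
r98=1100010 pc3: +8 =1080
r99=1100011 pc4: +16 =1096
r100=1100100 pc3: +8 =1104
r101=1100101 pc4: +16 =1120
r102=1100110 pc4: +16 =1136
r103=1100111 pc5: +32 =1168

Answer: 1168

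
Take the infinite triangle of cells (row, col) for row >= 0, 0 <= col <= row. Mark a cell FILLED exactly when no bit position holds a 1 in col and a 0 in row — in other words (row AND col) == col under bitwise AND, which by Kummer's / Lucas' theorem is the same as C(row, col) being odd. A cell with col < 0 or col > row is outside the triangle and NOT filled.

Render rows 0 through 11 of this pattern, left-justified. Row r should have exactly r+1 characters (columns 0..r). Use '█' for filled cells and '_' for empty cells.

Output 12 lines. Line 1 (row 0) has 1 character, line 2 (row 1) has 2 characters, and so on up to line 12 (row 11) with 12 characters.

Answer: █
██
█_█
████
█___█
██__██
█_█_█_█
████████
█_______█
██______██
█_█_____█_█
████____████

Derivation:
r0=0: █
r1=1: ██
r2=10: █_█
r3=11: ████
r4=100: █___█
r5=101: ██__██
r6=110: █_█_█_█
r7=111: ████████
r8=1000: █_______█
r9=1001: ██______██
r10=1010: █_█_____█_█
r11=1011: ████____████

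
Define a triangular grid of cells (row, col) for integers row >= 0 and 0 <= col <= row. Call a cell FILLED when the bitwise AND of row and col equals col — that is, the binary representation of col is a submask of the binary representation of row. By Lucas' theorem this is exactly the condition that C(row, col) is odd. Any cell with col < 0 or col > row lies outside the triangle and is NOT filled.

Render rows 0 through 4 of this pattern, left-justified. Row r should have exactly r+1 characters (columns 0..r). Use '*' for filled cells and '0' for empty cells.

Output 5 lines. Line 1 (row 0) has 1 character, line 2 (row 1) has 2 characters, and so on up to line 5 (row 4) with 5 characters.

Answer: *
**
*0*
****
*000*

Derivation:
r0=0: *
r1=1: **
r2=10: *0*
r3=11: ****
r4=100: *000*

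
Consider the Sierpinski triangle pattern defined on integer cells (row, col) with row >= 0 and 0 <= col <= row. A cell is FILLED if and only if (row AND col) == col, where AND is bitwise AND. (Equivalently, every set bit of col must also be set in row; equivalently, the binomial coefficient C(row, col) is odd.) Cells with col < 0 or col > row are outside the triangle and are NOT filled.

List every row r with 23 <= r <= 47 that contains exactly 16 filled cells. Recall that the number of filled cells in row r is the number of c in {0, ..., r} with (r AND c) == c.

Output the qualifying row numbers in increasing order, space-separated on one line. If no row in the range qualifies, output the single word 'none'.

Row r has 2^popcount(r) filled cells, so we need popcount(r) = log2(16) = 4.
Scan r = 23..47 and keep those with exactly 4 one-bits:
r=23=10111 popcount=4 -> KEEP
r=24=11000 popcount=2 -> skip
r=25=11001 popcount=3 -> skip
r=26=11010 popcount=3 -> skip
r=27=11011 popcount=4 -> KEEP
r=28=11100 popcount=3 -> skip
r=29=11101 popcount=4 -> KEEP
r=30=11110 popcount=4 -> KEEP
r=31=11111 popcount=5 -> skip
r=32=100000 popcount=1 -> skip
r=33=100001 popcount=2 -> skip
r=34=100010 popcount=2 -> skip
r=35=100011 popcount=3 -> skip
r=36=100100 popcount=2 -> skip
r=37=100101 popcount=3 -> skip
r=38=100110 popcount=3 -> skip
r=39=100111 popcount=4 -> KEEP
r=40=101000 popcount=2 -> skip
r=41=101001 popcount=3 -> skip
r=42=101010 popcount=3 -> skip
r=43=101011 popcount=4 -> KEEP
r=44=101100 popcount=3 -> skip
r=45=101101 popcount=4 -> KEEP
r=46=101110 popcount=4 -> KEEP
r=47=101111 popcount=5 -> skip
Kept rows: 23 27 29 30 39 43 45 46

Answer: 23 27 29 30 39 43 45 46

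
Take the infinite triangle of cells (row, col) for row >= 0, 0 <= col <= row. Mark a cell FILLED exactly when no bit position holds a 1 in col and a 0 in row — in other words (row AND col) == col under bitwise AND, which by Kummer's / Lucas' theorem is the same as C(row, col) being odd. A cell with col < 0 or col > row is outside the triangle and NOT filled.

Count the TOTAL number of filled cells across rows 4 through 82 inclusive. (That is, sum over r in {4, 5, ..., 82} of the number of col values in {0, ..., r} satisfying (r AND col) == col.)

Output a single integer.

Answer: 902

Derivation:
r4=100 pc1: +2 =2
r5=101 pc2: +4 =6
r6=110 pc2: +4 =10
r7=111 pc3: +8 =18
r8=1000 pc1: +2 =20
r9=1001 pc2: +4 =24
r10=1010 pc2: +4 =28
r11=1011 pc3: +8 =36
r12=1100 pc2: +4 =40
r13=1101 pc3: +8 =48
r14=1110 pc3: +8 =56
r15=1111 pc4: +16 =72
r16=10000 pc1: +2 =74
r17=10001 pc2: +4 =78
r18=10010 pc2: +4 =82
r19=10011 pc3: +8 =90
r20=10100 pc2: +4 =94
r21=10101 pc3: +8 =102
r22=10110 pc3: +8 =110
r23=10111 pc4: +16 =126
r24=11000 pc2: +4 =130
r25=11001 pc3: +8 =138
r26=11010 pc3: +8 =146
r27=11011 pc4: +16 =162
r28=11100 pc3: +8 =170
r29=11101 pc4: +16 =186
r30=11110 pc4: +16 =202
r31=11111 pc5: +32 =234
r32=100000 pc1: +2 =236
r33=100001 pc2: +4 =240
r34=100010 pc2: +4 =244
r35=100011 pc3: +8 =252
r36=100100 pc2: +4 =256
r37=100101 pc3: +8 =264
r38=100110 pc3: +8 =272
r39=100111 pc4: +16 =288
r40=101000 pc2: +4 =292
r41=101001 pc3: +8 =300
r42=101010 pc3: +8 =308
r43=101011 pc4: +16 =324
r44=101100 pc3: +8 =332
r45=101101 pc4: +16 =348
r46=101110 pc4: +16 =364
r47=101111 pc5: +32 =396
r48=110000 pc2: +4 =400
r49=110001 pc3: +8 =408
r50=110010 pc3: +8 =416
r51=110011 pc4: +16 =432
r52=110100 pc3: +8 =440
r53=110101 pc4: +16 =456
r54=110110 pc4: +16 =472
r55=110111 pc5: +32 =504
r56=111000 pc3: +8 =512
r57=111001 pc4: +16 =528
r58=111010 pc4: +16 =544
r59=111011 pc5: +32 =576
r60=111100 pc4: +16 =592
r61=111101 pc5: +32 =624
r62=111110 pc5: +32 =656
r63=111111 pc6: +64 =720
r64=1000000 pc1: +2 =722
r65=1000001 pc2: +4 =726
r66=1000010 pc2: +4 =730
r67=1000011 pc3: +8 =738
r68=1000100 pc2: +4 =742
r69=1000101 pc3: +8 =750
r70=1000110 pc3: +8 =758
r71=1000111 pc4: +16 =774
r72=1001000 pc2: +4 =778
r73=1001001 pc3: +8 =786
r74=1001010 pc3: +8 =794
r75=1001011 pc4: +16 =810
r76=1001100 pc3: +8 =818
r77=1001101 pc4: +16 =834
r78=1001110 pc4: +16 =850
r79=1001111 pc5: +32 =882
r80=1010000 pc2: +4 =886
r81=1010001 pc3: +8 =894
r82=1010010 pc3: +8 =902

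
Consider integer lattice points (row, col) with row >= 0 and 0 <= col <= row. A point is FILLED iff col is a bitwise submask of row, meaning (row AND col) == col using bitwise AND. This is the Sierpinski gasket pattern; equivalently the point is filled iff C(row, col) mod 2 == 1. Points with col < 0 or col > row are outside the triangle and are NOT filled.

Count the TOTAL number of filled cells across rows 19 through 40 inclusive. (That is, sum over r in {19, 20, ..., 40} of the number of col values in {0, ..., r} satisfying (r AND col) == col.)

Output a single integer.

r19=10011 pc3: +8 =8
r20=10100 pc2: +4 =12
r21=10101 pc3: +8 =20
r22=10110 pc3: +8 =28
r23=10111 pc4: +16 =44
r24=11000 pc2: +4 =48
r25=11001 pc3: +8 =56
r26=11010 pc3: +8 =64
r27=11011 pc4: +16 =80
r28=11100 pc3: +8 =88
r29=11101 pc4: +16 =104
r30=11110 pc4: +16 =120
r31=11111 pc5: +32 =152
r32=100000 pc1: +2 =154
r33=100001 pc2: +4 =158
r34=100010 pc2: +4 =162
r35=100011 pc3: +8 =170
r36=100100 pc2: +4 =174
r37=100101 pc3: +8 =182
r38=100110 pc3: +8 =190
r39=100111 pc4: +16 =206
r40=101000 pc2: +4 =210

Answer: 210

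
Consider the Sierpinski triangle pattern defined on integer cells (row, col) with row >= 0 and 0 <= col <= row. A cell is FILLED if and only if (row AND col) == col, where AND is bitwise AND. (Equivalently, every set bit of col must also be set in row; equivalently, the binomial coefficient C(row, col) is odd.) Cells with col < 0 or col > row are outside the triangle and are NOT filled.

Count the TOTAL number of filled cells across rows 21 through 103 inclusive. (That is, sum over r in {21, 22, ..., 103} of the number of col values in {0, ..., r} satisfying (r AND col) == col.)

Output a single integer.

Answer: 1220

Derivation:
r21=10101 pc3: +8 =8
r22=10110 pc3: +8 =16
r23=10111 pc4: +16 =32
r24=11000 pc2: +4 =36
r25=11001 pc3: +8 =44
r26=11010 pc3: +8 =52
r27=11011 pc4: +16 =68
r28=11100 pc3: +8 =76
r29=11101 pc4: +16 =92
r30=11110 pc4: +16 =108
r31=11111 pc5: +32 =140
r32=100000 pc1: +2 =142
r33=100001 pc2: +4 =146
r34=100010 pc2: +4 =150
r35=100011 pc3: +8 =158
r36=100100 pc2: +4 =162
r37=100101 pc3: +8 =170
r38=100110 pc3: +8 =178
r39=100111 pc4: +16 =194
r40=101000 pc2: +4 =198
r41=101001 pc3: +8 =206
r42=101010 pc3: +8 =214
r43=101011 pc4: +16 =230
r44=101100 pc3: +8 =238
r45=101101 pc4: +16 =254
r46=101110 pc4: +16 =270
r47=101111 pc5: +32 =302
r48=110000 pc2: +4 =306
r49=110001 pc3: +8 =314
r50=110010 pc3: +8 =322
r51=110011 pc4: +16 =338
r52=110100 pc3: +8 =346
r53=110101 pc4: +16 =362
r54=110110 pc4: +16 =378
r55=110111 pc5: +32 =410
r56=111000 pc3: +8 =418
r57=111001 pc4: +16 =434
r58=111010 pc4: +16 =450
r59=111011 pc5: +32 =482
r60=111100 pc4: +16 =498
r61=111101 pc5: +32 =530
r62=111110 pc5: +32 =562
r63=111111 pc6: +64 =626
r64=1000000 pc1: +2 =628
r65=1000001 pc2: +4 =632
r66=1000010 pc2: +4 =636
r67=1000011 pc3: +8 =644
r68=1000100 pc2: +4 =648
r69=1000101 pc3: +8 =656
r70=1000110 pc3: +8 =664
r71=1000111 pc4: +16 =680
r72=1001000 pc2: +4 =684
r73=1001001 pc3: +8 =692
r74=1001010 pc3: +8 =700
r75=1001011 pc4: +16 =716
r76=1001100 pc3: +8 =724
r77=1001101 pc4: +16 =740
r78=1001110 pc4: +16 =756
r79=1001111 pc5: +32 =788
r80=1010000 pc2: +4 =792
r81=1010001 pc3: +8 =800
r82=1010010 pc3: +8 =808
r83=1010011 pc4: +16 =824
r84=1010100 pc3: +8 =832
r85=1010101 pc4: +16 =848
r86=1010110 pc4: +16 =864
r87=1010111 pc5: +32 =896
r88=1011000 pc3: +8 =904
r89=1011001 pc4: +16 =920
r90=1011010 pc4: +16 =936
r91=1011011 pc5: +32 =968
r92=1011100 pc4: +16 =984
r93=1011101 pc5: +32 =1016
r94=1011110 pc5: +32 =1048
r95=1011111 pc6: +64 =1112
r96=1100000 pc2: +4 =1116
r97=1100001 pc3: +8 =1124
r98=1100010 pc3: +8 =1132
r99=1100011 pc4: +16 =1148
r100=1100100 pc3: +8 =1156
r101=1100101 pc4: +16 =1172
r102=1100110 pc4: +16 =1188
r103=1100111 pc5: +32 =1220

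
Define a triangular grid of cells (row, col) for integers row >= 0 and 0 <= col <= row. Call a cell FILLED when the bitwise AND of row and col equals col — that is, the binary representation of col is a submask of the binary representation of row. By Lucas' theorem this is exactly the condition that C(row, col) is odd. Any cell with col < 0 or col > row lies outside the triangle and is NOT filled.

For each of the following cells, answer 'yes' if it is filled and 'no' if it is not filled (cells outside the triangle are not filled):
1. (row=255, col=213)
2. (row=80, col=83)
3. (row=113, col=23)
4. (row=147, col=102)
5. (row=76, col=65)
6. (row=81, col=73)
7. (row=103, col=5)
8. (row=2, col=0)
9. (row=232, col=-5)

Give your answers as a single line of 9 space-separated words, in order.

Answer: yes no no no no no yes yes no

Derivation:
(255,213): row=0b11111111, col=0b11010101, row AND col = 0b11010101 = 213; 213 == 213 -> filled
(80,83): col outside [0, 80] -> not filled
(113,23): row=0b1110001, col=0b10111, row AND col = 0b10001 = 17; 17 != 23 -> empty
(147,102): row=0b10010011, col=0b1100110, row AND col = 0b10 = 2; 2 != 102 -> empty
(76,65): row=0b1001100, col=0b1000001, row AND col = 0b1000000 = 64; 64 != 65 -> empty
(81,73): row=0b1010001, col=0b1001001, row AND col = 0b1000001 = 65; 65 != 73 -> empty
(103,5): row=0b1100111, col=0b101, row AND col = 0b101 = 5; 5 == 5 -> filled
(2,0): row=0b10, col=0b0, row AND col = 0b0 = 0; 0 == 0 -> filled
(232,-5): col outside [0, 232] -> not filled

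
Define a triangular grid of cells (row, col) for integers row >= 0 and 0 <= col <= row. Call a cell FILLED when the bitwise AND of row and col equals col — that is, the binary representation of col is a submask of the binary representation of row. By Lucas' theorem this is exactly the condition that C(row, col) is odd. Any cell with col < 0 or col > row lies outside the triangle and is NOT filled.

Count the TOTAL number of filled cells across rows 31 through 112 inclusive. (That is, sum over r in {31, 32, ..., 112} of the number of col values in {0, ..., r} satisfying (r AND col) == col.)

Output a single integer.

Answer: 1336

Derivation:
r31=11111 pc5: +32 =32
r32=100000 pc1: +2 =34
r33=100001 pc2: +4 =38
r34=100010 pc2: +4 =42
r35=100011 pc3: +8 =50
r36=100100 pc2: +4 =54
r37=100101 pc3: +8 =62
r38=100110 pc3: +8 =70
r39=100111 pc4: +16 =86
r40=101000 pc2: +4 =90
r41=101001 pc3: +8 =98
r42=101010 pc3: +8 =106
r43=101011 pc4: +16 =122
r44=101100 pc3: +8 =130
r45=101101 pc4: +16 =146
r46=101110 pc4: +16 =162
r47=101111 pc5: +32 =194
r48=110000 pc2: +4 =198
r49=110001 pc3: +8 =206
r50=110010 pc3: +8 =214
r51=110011 pc4: +16 =230
r52=110100 pc3: +8 =238
r53=110101 pc4: +16 =254
r54=110110 pc4: +16 =270
r55=110111 pc5: +32 =302
r56=111000 pc3: +8 =310
r57=111001 pc4: +16 =326
r58=111010 pc4: +16 =342
r59=111011 pc5: +32 =374
r60=111100 pc4: +16 =390
r61=111101 pc5: +32 =422
r62=111110 pc5: +32 =454
r63=111111 pc6: +64 =518
r64=1000000 pc1: +2 =520
r65=1000001 pc2: +4 =524
r66=1000010 pc2: +4 =528
r67=1000011 pc3: +8 =536
r68=1000100 pc2: +4 =540
r69=1000101 pc3: +8 =548
r70=1000110 pc3: +8 =556
r71=1000111 pc4: +16 =572
r72=1001000 pc2: +4 =576
r73=1001001 pc3: +8 =584
r74=1001010 pc3: +8 =592
r75=1001011 pc4: +16 =608
r76=1001100 pc3: +8 =616
r77=1001101 pc4: +16 =632
r78=1001110 pc4: +16 =648
r79=1001111 pc5: +32 =680
r80=1010000 pc2: +4 =684
r81=1010001 pc3: +8 =692
r82=1010010 pc3: +8 =700
r83=1010011 pc4: +16 =716
r84=1010100 pc3: +8 =724
r85=1010101 pc4: +16 =740
r86=1010110 pc4: +16 =756
r87=1010111 pc5: +32 =788
r88=1011000 pc3: +8 =796
r89=1011001 pc4: +16 =812
r90=1011010 pc4: +16 =828
r91=1011011 pc5: +32 =860
r92=1011100 pc4: +16 =876
r93=1011101 pc5: +32 =908
r94=1011110 pc5: +32 =940
r95=1011111 pc6: +64 =1004
r96=1100000 pc2: +4 =1008
r97=1100001 pc3: +8 =1016
r98=1100010 pc3: +8 =1024
r99=1100011 pc4: +16 =1040
r100=1100100 pc3: +8 =1048
r101=1100101 pc4: +16 =1064
r102=1100110 pc4: +16 =1080
r103=1100111 pc5: +32 =1112
r104=1101000 pc3: +8 =1120
r105=1101001 pc4: +16 =1136
r106=1101010 pc4: +16 =1152
r107=1101011 pc5: +32 =1184
r108=1101100 pc4: +16 =1200
r109=1101101 pc5: +32 =1232
r110=1101110 pc5: +32 =1264
r111=1101111 pc6: +64 =1328
r112=1110000 pc3: +8 =1336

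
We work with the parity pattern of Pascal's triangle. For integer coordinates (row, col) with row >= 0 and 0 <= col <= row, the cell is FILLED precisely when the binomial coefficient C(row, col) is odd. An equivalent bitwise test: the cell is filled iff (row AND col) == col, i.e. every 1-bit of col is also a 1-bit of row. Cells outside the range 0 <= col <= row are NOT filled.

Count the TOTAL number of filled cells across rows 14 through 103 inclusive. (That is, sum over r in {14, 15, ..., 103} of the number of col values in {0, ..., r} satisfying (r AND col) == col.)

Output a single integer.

r14=1110 pc3: +8 =8
r15=1111 pc4: +16 =24
r16=10000 pc1: +2 =26
r17=10001 pc2: +4 =30
r18=10010 pc2: +4 =34
r19=10011 pc3: +8 =42
r20=10100 pc2: +4 =46
r21=10101 pc3: +8 =54
r22=10110 pc3: +8 =62
r23=10111 pc4: +16 =78
r24=11000 pc2: +4 =82
r25=11001 pc3: +8 =90
r26=11010 pc3: +8 =98
r27=11011 pc4: +16 =114
r28=11100 pc3: +8 =122
r29=11101 pc4: +16 =138
r30=11110 pc4: +16 =154
r31=11111 pc5: +32 =186
r32=100000 pc1: +2 =188
r33=100001 pc2: +4 =192
r34=100010 pc2: +4 =196
r35=100011 pc3: +8 =204
r36=100100 pc2: +4 =208
r37=100101 pc3: +8 =216
r38=100110 pc3: +8 =224
r39=100111 pc4: +16 =240
r40=101000 pc2: +4 =244
r41=101001 pc3: +8 =252
r42=101010 pc3: +8 =260
r43=101011 pc4: +16 =276
r44=101100 pc3: +8 =284
r45=101101 pc4: +16 =300
r46=101110 pc4: +16 =316
r47=101111 pc5: +32 =348
r48=110000 pc2: +4 =352
r49=110001 pc3: +8 =360
r50=110010 pc3: +8 =368
r51=110011 pc4: +16 =384
r52=110100 pc3: +8 =392
r53=110101 pc4: +16 =408
r54=110110 pc4: +16 =424
r55=110111 pc5: +32 =456
r56=111000 pc3: +8 =464
r57=111001 pc4: +16 =480
r58=111010 pc4: +16 =496
r59=111011 pc5: +32 =528
r60=111100 pc4: +16 =544
r61=111101 pc5: +32 =576
r62=111110 pc5: +32 =608
r63=111111 pc6: +64 =672
r64=1000000 pc1: +2 =674
r65=1000001 pc2: +4 =678
r66=1000010 pc2: +4 =682
r67=1000011 pc3: +8 =690
r68=1000100 pc2: +4 =694
r69=1000101 pc3: +8 =702
r70=1000110 pc3: +8 =710
r71=1000111 pc4: +16 =726
r72=1001000 pc2: +4 =730
r73=1001001 pc3: +8 =738
r74=1001010 pc3: +8 =746
r75=1001011 pc4: +16 =762
r76=1001100 pc3: +8 =770
r77=1001101 pc4: +16 =786
r78=1001110 pc4: +16 =802
r79=1001111 pc5: +32 =834
r80=1010000 pc2: +4 =838
r81=1010001 pc3: +8 =846
r82=1010010 pc3: +8 =854
r83=1010011 pc4: +16 =870
r84=1010100 pc3: +8 =878
r85=1010101 pc4: +16 =894
r86=1010110 pc4: +16 =910
r87=1010111 pc5: +32 =942
r88=1011000 pc3: +8 =950
r89=1011001 pc4: +16 =966
r90=1011010 pc4: +16 =982
r91=1011011 pc5: +32 =1014
r92=1011100 pc4: +16 =1030
r93=1011101 pc5: +32 =1062
r94=1011110 pc5: +32 =1094
r95=1011111 pc6: +64 =1158
r96=1100000 pc2: +4 =1162
r97=1100001 pc3: +8 =1170
r98=1100010 pc3: +8 =1178
r99=1100011 pc4: +16 =1194
r100=1100100 pc3: +8 =1202
r101=1100101 pc4: +16 =1218
r102=1100110 pc4: +16 =1234
r103=1100111 pc5: +32 =1266

Answer: 1266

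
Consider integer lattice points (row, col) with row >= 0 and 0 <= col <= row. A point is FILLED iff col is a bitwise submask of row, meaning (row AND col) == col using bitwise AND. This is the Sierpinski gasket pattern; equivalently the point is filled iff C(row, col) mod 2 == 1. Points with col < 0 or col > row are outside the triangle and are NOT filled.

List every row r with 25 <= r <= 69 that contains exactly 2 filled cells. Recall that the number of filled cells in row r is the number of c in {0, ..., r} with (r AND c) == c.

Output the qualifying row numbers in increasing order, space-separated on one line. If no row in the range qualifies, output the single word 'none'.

Row r has 2^popcount(r) filled cells, so we need popcount(r) = log2(2) = 1.
Scan r = 25..69 and keep those with exactly 1 one-bits:
r=25=11001 popcount=3 -> skip
r=26=11010 popcount=3 -> skip
r=27=11011 popcount=4 -> skip
r=28=11100 popcount=3 -> skip
r=29=11101 popcount=4 -> skip
r=30=11110 popcount=4 -> skip
r=31=11111 popcount=5 -> skip
r=32=100000 popcount=1 -> KEEP
r=33=100001 popcount=2 -> skip
r=34=100010 popcount=2 -> skip
r=35=100011 popcount=3 -> skip
r=36=100100 popcount=2 -> skip
r=37=100101 popcount=3 -> skip
r=38=100110 popcount=3 -> skip
r=39=100111 popcount=4 -> skip
r=40=101000 popcount=2 -> skip
r=41=101001 popcount=3 -> skip
r=42=101010 popcount=3 -> skip
r=43=101011 popcount=4 -> skip
r=44=101100 popcount=3 -> skip
r=45=101101 popcount=4 -> skip
r=46=101110 popcount=4 -> skip
r=47=101111 popcount=5 -> skip
r=48=110000 popcount=2 -> skip
r=49=110001 popcount=3 -> skip
r=50=110010 popcount=3 -> skip
r=51=110011 popcount=4 -> skip
r=52=110100 popcount=3 -> skip
r=53=110101 popcount=4 -> skip
r=54=110110 popcount=4 -> skip
r=55=110111 popcount=5 -> skip
r=56=111000 popcount=3 -> skip
r=57=111001 popcount=4 -> skip
r=58=111010 popcount=4 -> skip
r=59=111011 popcount=5 -> skip
r=60=111100 popcount=4 -> skip
r=61=111101 popcount=5 -> skip
r=62=111110 popcount=5 -> skip
r=63=111111 popcount=6 -> skip
r=64=1000000 popcount=1 -> KEEP
r=65=1000001 popcount=2 -> skip
r=66=1000010 popcount=2 -> skip
r=67=1000011 popcount=3 -> skip
r=68=1000100 popcount=2 -> skip
r=69=1000101 popcount=3 -> skip
Kept rows: 32 64

Answer: 32 64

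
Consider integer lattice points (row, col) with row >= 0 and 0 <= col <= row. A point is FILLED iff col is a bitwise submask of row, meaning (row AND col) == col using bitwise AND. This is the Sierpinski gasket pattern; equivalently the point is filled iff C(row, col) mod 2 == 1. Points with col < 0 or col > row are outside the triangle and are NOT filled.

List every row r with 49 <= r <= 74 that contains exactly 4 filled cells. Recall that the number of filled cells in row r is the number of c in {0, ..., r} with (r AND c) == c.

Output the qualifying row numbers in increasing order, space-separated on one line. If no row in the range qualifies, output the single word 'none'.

Answer: 65 66 68 72

Derivation:
Row r has 2^popcount(r) filled cells, so we need popcount(r) = log2(4) = 2.
Scan r = 49..74 and keep those with exactly 2 one-bits:
r=49=110001 popcount=3 -> skip
r=50=110010 popcount=3 -> skip
r=51=110011 popcount=4 -> skip
r=52=110100 popcount=3 -> skip
r=53=110101 popcount=4 -> skip
r=54=110110 popcount=4 -> skip
r=55=110111 popcount=5 -> skip
r=56=111000 popcount=3 -> skip
r=57=111001 popcount=4 -> skip
r=58=111010 popcount=4 -> skip
r=59=111011 popcount=5 -> skip
r=60=111100 popcount=4 -> skip
r=61=111101 popcount=5 -> skip
r=62=111110 popcount=5 -> skip
r=63=111111 popcount=6 -> skip
r=64=1000000 popcount=1 -> skip
r=65=1000001 popcount=2 -> KEEP
r=66=1000010 popcount=2 -> KEEP
r=67=1000011 popcount=3 -> skip
r=68=1000100 popcount=2 -> KEEP
r=69=1000101 popcount=3 -> skip
r=70=1000110 popcount=3 -> skip
r=71=1000111 popcount=4 -> skip
r=72=1001000 popcount=2 -> KEEP
r=73=1001001 popcount=3 -> skip
r=74=1001010 popcount=3 -> skip
Kept rows: 65 66 68 72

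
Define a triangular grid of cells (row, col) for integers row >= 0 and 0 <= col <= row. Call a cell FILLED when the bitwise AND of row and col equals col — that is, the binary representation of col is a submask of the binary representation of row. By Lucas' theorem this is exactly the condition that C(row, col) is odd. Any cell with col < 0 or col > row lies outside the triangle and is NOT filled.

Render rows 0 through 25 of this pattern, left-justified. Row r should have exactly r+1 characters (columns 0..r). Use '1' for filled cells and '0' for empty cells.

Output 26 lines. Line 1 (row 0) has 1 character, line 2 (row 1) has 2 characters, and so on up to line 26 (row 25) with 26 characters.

r0=0: 1
r1=1: 11
r2=10: 101
r3=11: 1111
r4=100: 10001
r5=101: 110011
r6=110: 1010101
r7=111: 11111111
r8=1000: 100000001
r9=1001: 1100000011
r10=1010: 10100000101
r11=1011: 111100001111
r12=1100: 1000100010001
r13=1101: 11001100110011
r14=1110: 101010101010101
r15=1111: 1111111111111111
r16=10000: 10000000000000001
r17=10001: 110000000000000011
r18=10010: 1010000000000000101
r19=10011: 11110000000000001111
r20=10100: 100010000000000010001
r21=10101: 1100110000000000110011
r22=10110: 10101010000000001010101
r23=10111: 111111110000000011111111
r24=11000: 1000000010000000100000001
r25=11001: 11000000110000001100000011

Answer: 1
11
101
1111
10001
110011
1010101
11111111
100000001
1100000011
10100000101
111100001111
1000100010001
11001100110011
101010101010101
1111111111111111
10000000000000001
110000000000000011
1010000000000000101
11110000000000001111
100010000000000010001
1100110000000000110011
10101010000000001010101
111111110000000011111111
1000000010000000100000001
11000000110000001100000011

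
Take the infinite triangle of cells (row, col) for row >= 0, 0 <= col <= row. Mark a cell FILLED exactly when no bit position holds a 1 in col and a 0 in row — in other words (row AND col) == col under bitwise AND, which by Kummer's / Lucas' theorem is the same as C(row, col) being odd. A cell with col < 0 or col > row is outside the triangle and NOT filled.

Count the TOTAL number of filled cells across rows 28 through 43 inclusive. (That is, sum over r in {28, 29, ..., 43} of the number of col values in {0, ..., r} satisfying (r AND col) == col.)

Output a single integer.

r28=11100 pc3: +8 =8
r29=11101 pc4: +16 =24
r30=11110 pc4: +16 =40
r31=11111 pc5: +32 =72
r32=100000 pc1: +2 =74
r33=100001 pc2: +4 =78
r34=100010 pc2: +4 =82
r35=100011 pc3: +8 =90
r36=100100 pc2: +4 =94
r37=100101 pc3: +8 =102
r38=100110 pc3: +8 =110
r39=100111 pc4: +16 =126
r40=101000 pc2: +4 =130
r41=101001 pc3: +8 =138
r42=101010 pc3: +8 =146
r43=101011 pc4: +16 =162

Answer: 162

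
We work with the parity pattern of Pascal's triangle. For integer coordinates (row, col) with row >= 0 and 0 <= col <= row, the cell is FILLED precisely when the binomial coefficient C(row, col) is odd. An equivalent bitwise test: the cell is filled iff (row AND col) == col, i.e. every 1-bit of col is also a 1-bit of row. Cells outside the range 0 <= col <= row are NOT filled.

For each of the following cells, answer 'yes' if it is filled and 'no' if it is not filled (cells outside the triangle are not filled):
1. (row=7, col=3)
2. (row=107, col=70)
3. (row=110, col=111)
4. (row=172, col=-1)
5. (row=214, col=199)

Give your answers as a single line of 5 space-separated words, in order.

(7,3): row=0b111, col=0b11, row AND col = 0b11 = 3; 3 == 3 -> filled
(107,70): row=0b1101011, col=0b1000110, row AND col = 0b1000010 = 66; 66 != 70 -> empty
(110,111): col outside [0, 110] -> not filled
(172,-1): col outside [0, 172] -> not filled
(214,199): row=0b11010110, col=0b11000111, row AND col = 0b11000110 = 198; 198 != 199 -> empty

Answer: yes no no no no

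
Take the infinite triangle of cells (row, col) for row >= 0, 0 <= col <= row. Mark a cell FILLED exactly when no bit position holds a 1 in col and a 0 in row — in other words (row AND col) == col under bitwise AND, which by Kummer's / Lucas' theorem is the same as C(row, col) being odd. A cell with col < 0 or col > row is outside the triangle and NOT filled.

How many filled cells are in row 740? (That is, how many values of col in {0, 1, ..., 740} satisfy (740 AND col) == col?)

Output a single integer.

740 in binary = 1011100100
popcount(740) = number of 1-bits in 1011100100 = 5
A col c satisfies (740 AND c) == c iff every set bit of c is also set in 740; each of the 5 set bits of 740 can independently be on or off in c.
count = 2^5 = 32

Answer: 32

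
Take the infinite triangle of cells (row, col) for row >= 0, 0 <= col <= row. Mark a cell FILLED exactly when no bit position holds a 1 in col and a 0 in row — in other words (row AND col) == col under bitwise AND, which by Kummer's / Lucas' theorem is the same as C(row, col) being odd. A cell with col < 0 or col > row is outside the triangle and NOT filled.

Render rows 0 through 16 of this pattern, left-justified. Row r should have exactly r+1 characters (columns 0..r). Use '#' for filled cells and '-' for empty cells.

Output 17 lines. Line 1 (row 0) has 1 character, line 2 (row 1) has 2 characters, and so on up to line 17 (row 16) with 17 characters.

Answer: #
##
#-#
####
#---#
##--##
#-#-#-#
########
#-------#
##------##
#-#-----#-#
####----####
#---#---#---#
##--##--##--##
#-#-#-#-#-#-#-#
################
#---------------#

Derivation:
r0=0: #
r1=1: ##
r2=10: #-#
r3=11: ####
r4=100: #---#
r5=101: ##--##
r6=110: #-#-#-#
r7=111: ########
r8=1000: #-------#
r9=1001: ##------##
r10=1010: #-#-----#-#
r11=1011: ####----####
r12=1100: #---#---#---#
r13=1101: ##--##--##--##
r14=1110: #-#-#-#-#-#-#-#
r15=1111: ################
r16=10000: #---------------#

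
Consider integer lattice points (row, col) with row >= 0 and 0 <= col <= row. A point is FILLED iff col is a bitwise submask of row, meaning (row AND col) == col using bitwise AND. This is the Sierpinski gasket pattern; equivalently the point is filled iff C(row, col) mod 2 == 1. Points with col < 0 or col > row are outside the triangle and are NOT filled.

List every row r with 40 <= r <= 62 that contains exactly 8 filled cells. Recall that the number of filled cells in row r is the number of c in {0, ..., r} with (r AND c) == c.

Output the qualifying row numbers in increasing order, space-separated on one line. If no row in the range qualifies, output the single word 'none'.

Answer: 41 42 44 49 50 52 56

Derivation:
Row r has 2^popcount(r) filled cells, so we need popcount(r) = log2(8) = 3.
Scan r = 40..62 and keep those with exactly 3 one-bits:
r=40=101000 popcount=2 -> skip
r=41=101001 popcount=3 -> KEEP
r=42=101010 popcount=3 -> KEEP
r=43=101011 popcount=4 -> skip
r=44=101100 popcount=3 -> KEEP
r=45=101101 popcount=4 -> skip
r=46=101110 popcount=4 -> skip
r=47=101111 popcount=5 -> skip
r=48=110000 popcount=2 -> skip
r=49=110001 popcount=3 -> KEEP
r=50=110010 popcount=3 -> KEEP
r=51=110011 popcount=4 -> skip
r=52=110100 popcount=3 -> KEEP
r=53=110101 popcount=4 -> skip
r=54=110110 popcount=4 -> skip
r=55=110111 popcount=5 -> skip
r=56=111000 popcount=3 -> KEEP
r=57=111001 popcount=4 -> skip
r=58=111010 popcount=4 -> skip
r=59=111011 popcount=5 -> skip
r=60=111100 popcount=4 -> skip
r=61=111101 popcount=5 -> skip
r=62=111110 popcount=5 -> skip
Kept rows: 41 42 44 49 50 52 56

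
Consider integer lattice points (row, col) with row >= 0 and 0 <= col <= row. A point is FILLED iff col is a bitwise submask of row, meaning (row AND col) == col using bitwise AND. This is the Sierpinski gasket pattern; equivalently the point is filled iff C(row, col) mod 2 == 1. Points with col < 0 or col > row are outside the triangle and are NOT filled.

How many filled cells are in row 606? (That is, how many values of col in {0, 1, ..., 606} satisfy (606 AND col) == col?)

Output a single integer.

Answer: 64

Derivation:
606 in binary = 1001011110
popcount(606) = number of 1-bits in 1001011110 = 6
A col c satisfies (606 AND c) == c iff every set bit of c is also set in 606; each of the 6 set bits of 606 can independently be on or off in c.
count = 2^6 = 64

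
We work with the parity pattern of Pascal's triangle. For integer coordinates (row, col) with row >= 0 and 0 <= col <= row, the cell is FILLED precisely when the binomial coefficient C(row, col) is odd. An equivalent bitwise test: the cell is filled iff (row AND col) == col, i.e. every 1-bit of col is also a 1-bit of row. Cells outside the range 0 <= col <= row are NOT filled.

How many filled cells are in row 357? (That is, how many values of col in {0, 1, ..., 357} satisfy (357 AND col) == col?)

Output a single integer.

357 in binary = 101100101
popcount(357) = number of 1-bits in 101100101 = 5
A col c satisfies (357 AND c) == c iff every set bit of c is also set in 357; each of the 5 set bits of 357 can independently be on or off in c.
count = 2^5 = 32

Answer: 32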